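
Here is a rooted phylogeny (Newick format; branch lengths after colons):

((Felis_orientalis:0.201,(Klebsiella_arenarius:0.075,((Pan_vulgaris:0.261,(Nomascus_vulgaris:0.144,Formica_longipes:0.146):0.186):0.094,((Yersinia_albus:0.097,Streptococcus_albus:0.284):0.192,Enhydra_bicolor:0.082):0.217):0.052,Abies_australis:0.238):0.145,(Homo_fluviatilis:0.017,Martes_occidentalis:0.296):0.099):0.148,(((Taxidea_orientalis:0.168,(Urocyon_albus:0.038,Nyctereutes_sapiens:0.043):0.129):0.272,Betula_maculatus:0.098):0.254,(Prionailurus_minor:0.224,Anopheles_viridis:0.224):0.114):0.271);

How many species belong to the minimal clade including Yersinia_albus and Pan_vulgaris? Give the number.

The MRCA of Yersinia_albus and Pan_vulgaris is the node subtending ((Pan_vulgaris,(Nomascus_vulgaris,Formica_longipes)),((Yersinia_albus,Streptococcus_albus),Enhydra_bicolor)).
That clade contains 6 terminal taxa: Enhydra_bicolor, Formica_longipes, Nomascus_vulgaris, Pan_vulgaris, Streptococcus_albus, Yersinia_albus.

6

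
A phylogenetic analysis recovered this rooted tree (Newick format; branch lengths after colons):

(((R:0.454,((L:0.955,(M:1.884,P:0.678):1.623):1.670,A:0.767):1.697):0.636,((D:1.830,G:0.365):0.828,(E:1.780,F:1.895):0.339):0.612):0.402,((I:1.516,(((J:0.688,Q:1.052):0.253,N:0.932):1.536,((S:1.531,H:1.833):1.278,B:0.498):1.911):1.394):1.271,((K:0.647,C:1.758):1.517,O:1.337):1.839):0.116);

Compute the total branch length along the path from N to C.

10.247

The path runs N → … → MRCA → … → C; the MRCA is the node subtending ((I,(((J,Q),N),((S,H),B))),((K,C),O)).
Branch lengths along that path: 0.932 + 1.536 + 1.394 + 1.271 + 1.839 + 1.517 + 1.758 = 10.247.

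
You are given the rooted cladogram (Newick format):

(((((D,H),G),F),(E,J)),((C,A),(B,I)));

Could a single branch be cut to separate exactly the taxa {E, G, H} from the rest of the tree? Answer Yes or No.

No

The MRCA of the listed taxa subtends ((((D,H),G),F),(E,J)).
That clade also contains D, F, J, which are not in the proposed group, so the group is not monophyletic.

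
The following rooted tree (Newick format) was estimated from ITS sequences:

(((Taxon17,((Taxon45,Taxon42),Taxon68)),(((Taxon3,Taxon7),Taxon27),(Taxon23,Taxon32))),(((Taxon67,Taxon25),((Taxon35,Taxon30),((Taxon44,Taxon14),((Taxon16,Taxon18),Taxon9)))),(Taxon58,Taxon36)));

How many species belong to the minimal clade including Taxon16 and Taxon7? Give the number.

The MRCA of Taxon16 and Taxon7 is the root, so the clade is the entire tree.
That clade contains 20 terminal taxa: Taxon14, Taxon16, Taxon17, Taxon18, Taxon23, Taxon25, Taxon27, Taxon3, Taxon30, Taxon32, Taxon35, Taxon36, Taxon42, Taxon44, Taxon45, Taxon58, Taxon67, Taxon68, Taxon7, Taxon9.

20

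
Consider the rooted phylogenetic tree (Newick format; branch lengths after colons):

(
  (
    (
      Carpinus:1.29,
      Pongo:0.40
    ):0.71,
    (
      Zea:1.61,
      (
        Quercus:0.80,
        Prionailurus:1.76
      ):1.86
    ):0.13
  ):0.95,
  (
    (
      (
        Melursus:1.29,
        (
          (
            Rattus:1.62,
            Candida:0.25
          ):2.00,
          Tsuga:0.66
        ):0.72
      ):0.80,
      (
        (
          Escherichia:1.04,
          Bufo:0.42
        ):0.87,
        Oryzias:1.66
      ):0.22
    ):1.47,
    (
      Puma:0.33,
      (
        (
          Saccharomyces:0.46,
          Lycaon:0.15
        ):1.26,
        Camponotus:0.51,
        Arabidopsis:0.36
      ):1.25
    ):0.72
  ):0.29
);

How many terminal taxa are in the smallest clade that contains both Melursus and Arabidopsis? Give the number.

12

The MRCA of Melursus and Arabidopsis is the node subtending (((Melursus,((Rattus,Candida),Tsuga)),((Escherichia,Bufo),Oryzias)),(Puma,((Saccharomyces,Lycaon),Camponotus,Arabidopsis))).
That clade contains 12 terminal taxa: Arabidopsis, Bufo, Camponotus, Candida, Escherichia, Lycaon, Melursus, Oryzias, Puma, Rattus, Saccharomyces, Tsuga.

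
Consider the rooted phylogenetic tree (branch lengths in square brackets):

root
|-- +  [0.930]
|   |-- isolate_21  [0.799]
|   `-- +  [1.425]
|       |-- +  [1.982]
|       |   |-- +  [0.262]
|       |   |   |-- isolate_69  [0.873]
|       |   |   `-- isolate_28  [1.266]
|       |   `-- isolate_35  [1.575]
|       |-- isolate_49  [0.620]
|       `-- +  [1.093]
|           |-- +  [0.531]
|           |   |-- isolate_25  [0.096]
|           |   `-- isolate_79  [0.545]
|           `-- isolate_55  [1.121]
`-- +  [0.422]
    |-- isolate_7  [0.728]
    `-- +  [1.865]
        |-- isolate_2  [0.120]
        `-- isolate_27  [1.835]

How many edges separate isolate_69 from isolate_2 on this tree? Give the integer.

8

The MRCA of isolate_69 and isolate_2 is the root of the tree.
From isolate_69 up to that node: 5 branches. From isolate_2 up to the same node: 3 branches. Total: 5 + 3 = 8.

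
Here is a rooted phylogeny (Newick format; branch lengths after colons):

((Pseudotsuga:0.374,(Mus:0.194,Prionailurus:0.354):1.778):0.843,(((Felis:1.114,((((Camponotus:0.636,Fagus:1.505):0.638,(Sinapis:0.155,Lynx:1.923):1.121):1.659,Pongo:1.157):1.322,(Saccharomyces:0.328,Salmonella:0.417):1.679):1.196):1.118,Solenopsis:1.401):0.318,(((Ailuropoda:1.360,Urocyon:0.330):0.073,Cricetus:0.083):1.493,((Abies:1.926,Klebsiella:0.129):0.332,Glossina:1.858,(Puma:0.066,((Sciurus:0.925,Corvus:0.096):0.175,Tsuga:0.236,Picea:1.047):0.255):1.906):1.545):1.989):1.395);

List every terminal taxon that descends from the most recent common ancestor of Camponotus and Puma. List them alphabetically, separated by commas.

Abies, Ailuropoda, Camponotus, Corvus, Cricetus, Fagus, Felis, Glossina, Klebsiella, Lynx, Picea, Pongo, Puma, Saccharomyces, Salmonella, Sciurus, Sinapis, Solenopsis, Tsuga, Urocyon

Tracing Camponotus: it sits inside (Camponotus,Fagus).
Tracing Puma: it sits inside (Puma,((Sciurus,Corvus),Tsuga,Picea)).
The smallest clade enclosing both is (((Felis,((((Camponotus,Fagus),(Sinapis,Lynx)),Pongo),(Saccharomyces,Salmonella))),Solenopsis),(((Ailuropoda,Urocyon),Cricetus),((Abies,Klebsiella),Glossina,(Puma,((Sciurus,Corvus),Tsuga,Picea))))); the answer is its 20 terminal taxa in alphabetical order.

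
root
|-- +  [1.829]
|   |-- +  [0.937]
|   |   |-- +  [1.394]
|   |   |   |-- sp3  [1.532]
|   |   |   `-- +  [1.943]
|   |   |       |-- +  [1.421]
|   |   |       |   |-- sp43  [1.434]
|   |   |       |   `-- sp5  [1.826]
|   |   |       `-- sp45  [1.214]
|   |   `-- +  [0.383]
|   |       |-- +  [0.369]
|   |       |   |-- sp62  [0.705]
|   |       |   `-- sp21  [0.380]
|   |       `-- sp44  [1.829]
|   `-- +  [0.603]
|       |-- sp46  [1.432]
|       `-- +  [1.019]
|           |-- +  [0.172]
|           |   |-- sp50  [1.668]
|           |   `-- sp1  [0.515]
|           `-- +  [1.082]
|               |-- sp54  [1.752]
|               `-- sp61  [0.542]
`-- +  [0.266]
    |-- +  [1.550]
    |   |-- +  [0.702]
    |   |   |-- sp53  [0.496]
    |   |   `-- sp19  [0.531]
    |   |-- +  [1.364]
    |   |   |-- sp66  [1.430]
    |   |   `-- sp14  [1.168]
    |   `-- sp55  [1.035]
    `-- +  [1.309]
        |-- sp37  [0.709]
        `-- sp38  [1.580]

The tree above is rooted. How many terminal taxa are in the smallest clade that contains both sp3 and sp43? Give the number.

The MRCA of sp3 and sp43 is the node subtending (sp3,((sp43,sp5),sp45)).
That clade contains 4 terminal taxa: sp3, sp43, sp45, sp5.

4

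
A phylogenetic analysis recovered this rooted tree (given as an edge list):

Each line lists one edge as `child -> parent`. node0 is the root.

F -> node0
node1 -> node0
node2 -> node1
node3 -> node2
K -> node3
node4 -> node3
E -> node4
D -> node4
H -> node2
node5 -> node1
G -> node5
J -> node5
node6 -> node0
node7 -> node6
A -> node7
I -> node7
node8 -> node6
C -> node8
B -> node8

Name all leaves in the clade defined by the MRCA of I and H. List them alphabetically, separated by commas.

A, B, C, D, E, F, G, H, I, J, K

Tracing I: it sits inside (A,I).
Tracing H: it sits inside ((K,(E,D)),H).
The smallest clade enclosing both is the whole tree (their MRCA is the root), so the answer is all 11 tips in alphabetical order.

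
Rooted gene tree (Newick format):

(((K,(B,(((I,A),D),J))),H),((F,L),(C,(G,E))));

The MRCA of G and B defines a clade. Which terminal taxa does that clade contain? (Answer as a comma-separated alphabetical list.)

A, B, C, D, E, F, G, H, I, J, K, L

Tracing G: it sits inside (G,E).
Tracing B: it sits inside (B,(((I,A),D),J)).
The smallest clade enclosing both is the whole tree (their MRCA is the root), so the answer is all 12 tips in alphabetical order.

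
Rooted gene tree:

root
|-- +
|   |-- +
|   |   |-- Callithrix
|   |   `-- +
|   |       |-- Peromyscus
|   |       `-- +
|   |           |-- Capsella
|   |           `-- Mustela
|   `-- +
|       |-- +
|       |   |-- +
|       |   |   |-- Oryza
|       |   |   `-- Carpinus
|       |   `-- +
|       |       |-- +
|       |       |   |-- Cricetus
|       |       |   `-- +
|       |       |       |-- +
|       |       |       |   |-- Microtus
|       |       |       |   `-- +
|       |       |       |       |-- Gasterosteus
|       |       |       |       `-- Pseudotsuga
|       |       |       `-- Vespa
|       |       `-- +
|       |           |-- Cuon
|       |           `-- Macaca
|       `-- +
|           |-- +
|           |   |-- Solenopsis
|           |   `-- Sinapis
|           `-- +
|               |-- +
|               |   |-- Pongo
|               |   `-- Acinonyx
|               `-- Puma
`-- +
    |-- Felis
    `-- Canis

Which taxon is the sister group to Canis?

Canis attaches to the tree at the node subtending (Felis,Canis).
The other lineage descending from that same node — the sister group — is the single tip Felis.

Felis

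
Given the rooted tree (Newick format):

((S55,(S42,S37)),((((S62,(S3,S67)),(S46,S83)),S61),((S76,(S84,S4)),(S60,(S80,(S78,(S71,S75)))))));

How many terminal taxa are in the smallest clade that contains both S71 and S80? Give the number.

4

The MRCA of S71 and S80 is the node subtending (S80,(S78,(S71,S75))).
That clade contains 4 terminal taxa: S71, S75, S78, S80.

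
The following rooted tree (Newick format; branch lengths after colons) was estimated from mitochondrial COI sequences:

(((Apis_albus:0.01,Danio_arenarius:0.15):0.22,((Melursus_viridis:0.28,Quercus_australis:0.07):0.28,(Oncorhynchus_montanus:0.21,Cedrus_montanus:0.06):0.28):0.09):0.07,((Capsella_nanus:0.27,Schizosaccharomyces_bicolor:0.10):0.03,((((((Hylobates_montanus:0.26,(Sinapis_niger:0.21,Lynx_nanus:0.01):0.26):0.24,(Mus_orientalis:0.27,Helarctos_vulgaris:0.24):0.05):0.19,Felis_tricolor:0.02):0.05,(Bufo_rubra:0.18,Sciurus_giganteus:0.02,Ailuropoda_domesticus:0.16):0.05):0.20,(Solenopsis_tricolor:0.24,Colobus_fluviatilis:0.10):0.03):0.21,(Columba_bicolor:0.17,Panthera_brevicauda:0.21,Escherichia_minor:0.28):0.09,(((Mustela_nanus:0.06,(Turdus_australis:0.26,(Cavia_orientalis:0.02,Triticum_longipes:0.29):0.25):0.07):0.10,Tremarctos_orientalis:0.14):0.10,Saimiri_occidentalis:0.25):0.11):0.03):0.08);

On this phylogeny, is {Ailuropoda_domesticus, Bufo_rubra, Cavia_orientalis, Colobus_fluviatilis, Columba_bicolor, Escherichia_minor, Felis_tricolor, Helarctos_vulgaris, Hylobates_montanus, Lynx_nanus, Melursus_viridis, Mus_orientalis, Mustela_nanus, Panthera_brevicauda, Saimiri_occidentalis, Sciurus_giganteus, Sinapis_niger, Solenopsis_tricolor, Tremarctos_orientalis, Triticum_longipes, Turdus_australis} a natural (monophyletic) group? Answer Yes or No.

No

The MRCA of the listed taxa is the root, so the smallest clade containing them is the whole tree.
That clade also contains Apis_albus, Capsella_nanus, Cedrus_montanus, Danio_arenarius, Oncorhynchus_montanus, Quercus_australis, Schizosaccharomyces_bicolor, which are not in the proposed group, so the group is not monophyletic.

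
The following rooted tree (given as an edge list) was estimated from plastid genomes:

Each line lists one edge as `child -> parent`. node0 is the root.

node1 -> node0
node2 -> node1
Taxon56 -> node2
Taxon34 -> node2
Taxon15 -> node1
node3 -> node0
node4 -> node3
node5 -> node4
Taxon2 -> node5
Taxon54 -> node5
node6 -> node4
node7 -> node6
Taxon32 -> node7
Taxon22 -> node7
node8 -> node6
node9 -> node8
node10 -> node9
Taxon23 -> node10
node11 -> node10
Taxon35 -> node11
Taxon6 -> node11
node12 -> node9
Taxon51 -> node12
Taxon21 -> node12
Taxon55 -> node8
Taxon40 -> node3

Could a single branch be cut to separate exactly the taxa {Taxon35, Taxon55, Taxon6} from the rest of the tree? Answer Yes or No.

The MRCA of the listed taxa subtends (((Taxon23,(Taxon35,Taxon6)),(Taxon51,Taxon21)),Taxon55).
That clade also contains Taxon21, Taxon23, Taxon51, which are not in the proposed group, so the group is not monophyletic.

No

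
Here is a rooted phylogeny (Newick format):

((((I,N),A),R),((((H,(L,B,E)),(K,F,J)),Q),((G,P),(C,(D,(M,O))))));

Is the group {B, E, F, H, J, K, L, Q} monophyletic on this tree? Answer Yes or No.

Yes

The most recent common ancestor of these taxa subtends (((H,(L,B,E)),(K,F,J)),Q).
That clade has exactly 8 tips — every listed taxon and nothing else — so the group is monophyletic.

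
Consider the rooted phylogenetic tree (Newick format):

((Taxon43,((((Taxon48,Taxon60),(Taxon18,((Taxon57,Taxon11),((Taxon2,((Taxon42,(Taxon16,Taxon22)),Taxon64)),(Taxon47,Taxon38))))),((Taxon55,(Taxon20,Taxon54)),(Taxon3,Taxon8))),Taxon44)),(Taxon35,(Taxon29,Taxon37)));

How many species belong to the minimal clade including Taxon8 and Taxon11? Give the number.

17

The MRCA of Taxon8 and Taxon11 is the node subtending (((Taxon48,Taxon60),(Taxon18,((Taxon57,Taxon11),((Taxon2,((Taxon42,(Taxon16,Taxon22)),Taxon64)),(Taxon47,Taxon38))))),((Taxon55,(Taxon20,Taxon54)),(Taxon3,Taxon8))).
That clade contains 17 terminal taxa: Taxon11, Taxon16, Taxon18, Taxon2, Taxon20, Taxon22, Taxon3, Taxon38, Taxon42, Taxon47, Taxon48, Taxon54, Taxon55, Taxon57, Taxon60, Taxon64, Taxon8.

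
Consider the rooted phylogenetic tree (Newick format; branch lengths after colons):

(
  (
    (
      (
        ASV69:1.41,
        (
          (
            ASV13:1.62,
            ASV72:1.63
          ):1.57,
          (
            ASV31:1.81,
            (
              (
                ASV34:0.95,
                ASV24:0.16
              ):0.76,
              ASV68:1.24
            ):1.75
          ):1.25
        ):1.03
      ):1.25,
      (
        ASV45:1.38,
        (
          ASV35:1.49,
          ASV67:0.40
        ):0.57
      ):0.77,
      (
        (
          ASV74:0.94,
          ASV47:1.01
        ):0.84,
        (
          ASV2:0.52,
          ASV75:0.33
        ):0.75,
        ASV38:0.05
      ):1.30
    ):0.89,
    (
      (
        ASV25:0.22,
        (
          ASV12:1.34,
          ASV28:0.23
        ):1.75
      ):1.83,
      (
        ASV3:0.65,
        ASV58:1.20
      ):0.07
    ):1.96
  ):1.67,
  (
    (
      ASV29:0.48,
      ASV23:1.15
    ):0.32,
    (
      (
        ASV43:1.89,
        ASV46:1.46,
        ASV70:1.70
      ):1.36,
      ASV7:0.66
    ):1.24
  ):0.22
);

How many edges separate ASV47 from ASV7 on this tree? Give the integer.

8

The MRCA of ASV47 and ASV7 is the root of the tree.
From ASV47 up to that node: 5 branches. From ASV7 up to the same node: 3 branches. Total: 5 + 3 = 8.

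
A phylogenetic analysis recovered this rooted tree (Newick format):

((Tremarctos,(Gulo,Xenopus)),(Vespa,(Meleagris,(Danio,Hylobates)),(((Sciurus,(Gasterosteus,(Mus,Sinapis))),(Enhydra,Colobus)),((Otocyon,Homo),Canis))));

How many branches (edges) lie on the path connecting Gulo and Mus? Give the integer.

10

The MRCA of Gulo and Mus is the root of the tree.
From Gulo up to that node: 3 branches. From Mus up to the same node: 7 branches. Total: 3 + 7 = 10.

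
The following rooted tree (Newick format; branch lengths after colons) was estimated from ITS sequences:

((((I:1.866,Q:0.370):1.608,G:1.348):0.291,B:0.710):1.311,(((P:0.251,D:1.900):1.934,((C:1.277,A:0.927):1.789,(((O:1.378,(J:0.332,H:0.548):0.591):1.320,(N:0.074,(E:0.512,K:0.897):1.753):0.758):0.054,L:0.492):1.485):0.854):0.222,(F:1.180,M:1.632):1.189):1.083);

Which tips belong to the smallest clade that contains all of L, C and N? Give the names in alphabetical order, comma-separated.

A, C, E, H, J, K, L, N, O

Tracing L: it sits inside (((O,(J,H)),(N,(E,K))),L).
Tracing C: it sits inside (C,A).
Tracing N: it sits inside (N,(E,K)).
The smallest clade enclosing all 3 is ((C,A),(((O,(J,H)),(N,(E,K))),L)); the answer is its 9 terminal taxa in alphabetical order.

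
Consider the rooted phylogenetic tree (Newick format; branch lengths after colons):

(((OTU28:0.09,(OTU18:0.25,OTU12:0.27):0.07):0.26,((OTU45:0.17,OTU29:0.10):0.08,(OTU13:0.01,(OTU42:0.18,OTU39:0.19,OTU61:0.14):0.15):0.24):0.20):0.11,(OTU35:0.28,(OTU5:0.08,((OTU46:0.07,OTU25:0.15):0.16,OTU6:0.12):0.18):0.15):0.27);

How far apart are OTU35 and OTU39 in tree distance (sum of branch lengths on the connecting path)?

1.44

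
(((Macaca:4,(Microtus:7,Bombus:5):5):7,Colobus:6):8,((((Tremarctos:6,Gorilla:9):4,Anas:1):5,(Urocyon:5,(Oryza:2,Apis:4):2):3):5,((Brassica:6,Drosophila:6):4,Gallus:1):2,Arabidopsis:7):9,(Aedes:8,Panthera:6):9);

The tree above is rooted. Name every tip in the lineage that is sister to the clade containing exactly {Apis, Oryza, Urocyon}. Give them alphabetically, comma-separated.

The clade containing exactly {Apis, Oryza, Urocyon} attaches to the tree at the node subtending (((Tremarctos,Gorilla),Anas),(Urocyon,(Oryza,Apis))).
The other lineage descending from that same node — the sister group — is ((Tremarctos,Gorilla),Anas); its 3 tips in alphabetical order are the answer.

Anas, Gorilla, Tremarctos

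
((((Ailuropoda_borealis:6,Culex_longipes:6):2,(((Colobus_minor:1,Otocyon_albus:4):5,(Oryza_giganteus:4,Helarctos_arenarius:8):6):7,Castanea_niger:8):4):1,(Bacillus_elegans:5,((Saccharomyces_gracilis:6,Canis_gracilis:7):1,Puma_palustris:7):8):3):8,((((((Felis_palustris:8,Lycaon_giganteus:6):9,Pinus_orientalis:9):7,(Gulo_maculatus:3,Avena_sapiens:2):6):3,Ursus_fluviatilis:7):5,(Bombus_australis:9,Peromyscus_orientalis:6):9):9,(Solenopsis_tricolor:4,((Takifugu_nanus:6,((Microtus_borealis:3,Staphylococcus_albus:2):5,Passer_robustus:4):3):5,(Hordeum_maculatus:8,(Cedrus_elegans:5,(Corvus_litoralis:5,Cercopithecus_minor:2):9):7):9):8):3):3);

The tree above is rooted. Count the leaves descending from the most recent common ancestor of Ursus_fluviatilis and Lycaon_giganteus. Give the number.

6

The MRCA of Ursus_fluviatilis and Lycaon_giganteus is the node subtending ((((Felis_palustris,Lycaon_giganteus),Pinus_orientalis),(Gulo_maculatus,Avena_sapiens)),Ursus_fluviatilis).
That clade contains 6 terminal taxa: Avena_sapiens, Felis_palustris, Gulo_maculatus, Lycaon_giganteus, Pinus_orientalis, Ursus_fluviatilis.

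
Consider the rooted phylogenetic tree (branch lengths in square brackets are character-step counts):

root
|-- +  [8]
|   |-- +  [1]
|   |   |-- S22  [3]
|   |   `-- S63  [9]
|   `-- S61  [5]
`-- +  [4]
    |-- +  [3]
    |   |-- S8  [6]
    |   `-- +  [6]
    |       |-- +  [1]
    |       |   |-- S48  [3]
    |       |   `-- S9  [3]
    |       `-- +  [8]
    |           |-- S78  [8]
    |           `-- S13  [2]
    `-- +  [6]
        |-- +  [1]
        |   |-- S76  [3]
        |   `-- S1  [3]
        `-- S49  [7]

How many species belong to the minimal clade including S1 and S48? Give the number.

The MRCA of S1 and S48 is the node subtending ((S8,((S48,S9),(S78,S13))),((S76,S1),S49)).
That clade contains 8 terminal taxa: S1, S13, S48, S49, S76, S78, S8, S9.

8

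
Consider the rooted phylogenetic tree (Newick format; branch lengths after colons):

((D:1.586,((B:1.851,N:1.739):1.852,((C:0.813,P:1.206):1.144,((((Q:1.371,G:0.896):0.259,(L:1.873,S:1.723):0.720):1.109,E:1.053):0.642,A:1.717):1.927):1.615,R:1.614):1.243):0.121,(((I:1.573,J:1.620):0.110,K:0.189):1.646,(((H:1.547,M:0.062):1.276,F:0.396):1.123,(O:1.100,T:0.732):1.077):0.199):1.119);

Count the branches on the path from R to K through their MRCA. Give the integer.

The MRCA of R and K is the root of the tree.
From R up to that node: 3 branches. From K up to the same node: 3 branches. Total: 3 + 3 = 6.

6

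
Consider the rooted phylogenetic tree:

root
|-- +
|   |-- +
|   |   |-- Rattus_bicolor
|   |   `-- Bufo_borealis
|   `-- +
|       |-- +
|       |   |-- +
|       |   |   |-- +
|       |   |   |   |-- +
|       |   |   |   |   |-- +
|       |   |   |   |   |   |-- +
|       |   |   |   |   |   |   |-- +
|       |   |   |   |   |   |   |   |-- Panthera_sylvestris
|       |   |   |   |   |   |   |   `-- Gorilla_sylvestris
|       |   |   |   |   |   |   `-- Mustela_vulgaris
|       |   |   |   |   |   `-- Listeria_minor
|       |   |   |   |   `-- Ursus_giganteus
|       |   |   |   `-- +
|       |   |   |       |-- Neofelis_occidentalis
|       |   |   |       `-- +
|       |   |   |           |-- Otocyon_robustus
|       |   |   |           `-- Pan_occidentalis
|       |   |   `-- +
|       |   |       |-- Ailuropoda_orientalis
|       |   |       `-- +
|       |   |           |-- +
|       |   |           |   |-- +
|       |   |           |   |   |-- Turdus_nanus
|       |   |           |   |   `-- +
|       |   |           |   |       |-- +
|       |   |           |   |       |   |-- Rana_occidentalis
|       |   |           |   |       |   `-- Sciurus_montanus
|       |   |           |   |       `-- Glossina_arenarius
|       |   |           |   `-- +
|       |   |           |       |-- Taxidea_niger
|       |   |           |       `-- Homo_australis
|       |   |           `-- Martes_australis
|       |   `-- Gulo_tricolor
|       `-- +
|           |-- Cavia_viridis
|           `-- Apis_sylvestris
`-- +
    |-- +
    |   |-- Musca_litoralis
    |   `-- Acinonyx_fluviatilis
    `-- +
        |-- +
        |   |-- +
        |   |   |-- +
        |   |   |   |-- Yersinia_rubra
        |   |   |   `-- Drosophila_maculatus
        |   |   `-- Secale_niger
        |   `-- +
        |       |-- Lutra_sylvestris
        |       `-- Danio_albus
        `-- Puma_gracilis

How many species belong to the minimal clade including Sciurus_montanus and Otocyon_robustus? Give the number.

The MRCA of Sciurus_montanus and Otocyon_robustus is the node subtending ((((((Panthera_sylvestris,Gorilla_sylvestris),Mustela_vulgaris),Listeria_minor),Ursus_giganteus),(Neofelis_occidentalis,(Otocyon_robustus,Pan_occidentalis))),(Ailuropoda_orientalis,(((Turdus_nanus,((Rana_occidentalis,Sciurus_montanus),Glossina_arenarius)),(Taxidea_niger,Homo_australis)),Martes_australis))).
That clade contains 16 terminal taxa: Ailuropoda_orientalis, Glossina_arenarius, Gorilla_sylvestris, Homo_australis, Listeria_minor, Martes_australis, Mustela_vulgaris, Neofelis_occidentalis, Otocyon_robustus, Pan_occidentalis, Panthera_sylvestris, Rana_occidentalis, Sciurus_montanus, Taxidea_niger, Turdus_nanus, Ursus_giganteus.

16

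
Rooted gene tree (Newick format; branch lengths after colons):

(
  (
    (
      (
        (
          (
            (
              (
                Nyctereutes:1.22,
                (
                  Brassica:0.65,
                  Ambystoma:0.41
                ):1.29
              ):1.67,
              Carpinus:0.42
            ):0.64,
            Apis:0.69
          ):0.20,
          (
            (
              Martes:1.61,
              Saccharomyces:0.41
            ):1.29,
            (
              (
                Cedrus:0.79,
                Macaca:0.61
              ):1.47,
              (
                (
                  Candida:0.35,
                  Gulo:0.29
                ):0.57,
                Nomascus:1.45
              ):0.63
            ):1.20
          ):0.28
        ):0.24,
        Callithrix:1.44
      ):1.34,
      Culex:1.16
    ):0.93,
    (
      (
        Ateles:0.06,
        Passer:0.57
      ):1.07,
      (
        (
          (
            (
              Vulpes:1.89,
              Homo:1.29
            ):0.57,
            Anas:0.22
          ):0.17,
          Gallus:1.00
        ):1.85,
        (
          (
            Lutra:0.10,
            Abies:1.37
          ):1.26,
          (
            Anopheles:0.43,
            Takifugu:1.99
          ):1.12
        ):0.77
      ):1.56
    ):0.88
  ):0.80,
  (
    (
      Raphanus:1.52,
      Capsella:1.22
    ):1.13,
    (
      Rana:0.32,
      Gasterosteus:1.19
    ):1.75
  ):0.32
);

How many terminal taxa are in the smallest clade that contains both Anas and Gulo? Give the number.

24

The MRCA of Anas and Gulo is the node subtending (((((((Nyctereutes,(Brassica,Ambystoma)),Carpinus),Apis),((Martes,Saccharomyces),((Cedrus,Macaca),((Candida,Gulo),Nomascus)))),Callithrix),Culex),((Ateles,Passer),((((Vulpes,Homo),Anas),Gallus),((Lutra,Abies),(Anopheles,Takifugu))))).
That clade contains 24 terminal taxa: Abies, Ambystoma, Anas, Anopheles, Apis, Ateles, Brassica, Callithrix, Candida, Carpinus, Cedrus, Culex, Gallus, Gulo, Homo, Lutra, Macaca, Martes, Nomascus, Nyctereutes, Passer, Saccharomyces, Takifugu, Vulpes.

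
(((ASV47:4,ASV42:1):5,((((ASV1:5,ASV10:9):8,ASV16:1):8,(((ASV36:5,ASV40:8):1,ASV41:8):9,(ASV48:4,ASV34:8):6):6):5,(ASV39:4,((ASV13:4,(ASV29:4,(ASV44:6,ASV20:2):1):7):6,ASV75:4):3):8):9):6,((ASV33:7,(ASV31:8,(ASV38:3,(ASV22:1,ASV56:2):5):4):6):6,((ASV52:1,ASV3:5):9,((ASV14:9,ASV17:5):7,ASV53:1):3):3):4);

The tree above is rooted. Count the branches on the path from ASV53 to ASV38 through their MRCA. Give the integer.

7

The MRCA of ASV53 and ASV38 is the node subtending ((ASV33,(ASV31,(ASV38,(ASV22,ASV56)))),((ASV52,ASV3),((ASV14,ASV17),ASV53))).
From ASV53 up to that node: 3 branches. From ASV38 up to the same node: 4 branches. Total: 3 + 4 = 7.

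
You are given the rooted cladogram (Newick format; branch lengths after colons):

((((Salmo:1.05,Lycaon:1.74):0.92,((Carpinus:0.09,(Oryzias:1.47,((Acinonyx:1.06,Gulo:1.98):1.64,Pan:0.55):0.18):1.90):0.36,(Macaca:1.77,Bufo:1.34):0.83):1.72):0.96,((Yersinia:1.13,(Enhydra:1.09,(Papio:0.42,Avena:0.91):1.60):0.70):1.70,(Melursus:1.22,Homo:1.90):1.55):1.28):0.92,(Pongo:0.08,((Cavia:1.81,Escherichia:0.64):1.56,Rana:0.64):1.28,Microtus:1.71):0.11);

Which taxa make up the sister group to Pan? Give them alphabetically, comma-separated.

Acinonyx, Gulo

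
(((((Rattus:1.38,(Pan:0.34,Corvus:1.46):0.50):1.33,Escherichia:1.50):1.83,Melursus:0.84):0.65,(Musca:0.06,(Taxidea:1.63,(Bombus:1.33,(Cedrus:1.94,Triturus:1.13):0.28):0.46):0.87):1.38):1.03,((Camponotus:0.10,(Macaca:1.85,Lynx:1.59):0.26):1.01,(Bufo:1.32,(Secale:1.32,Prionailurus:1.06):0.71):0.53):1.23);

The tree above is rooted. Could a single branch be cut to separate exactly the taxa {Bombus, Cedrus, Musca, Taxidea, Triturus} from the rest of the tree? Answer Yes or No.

The most recent common ancestor of these taxa subtends (Musca,(Taxidea,(Bombus,(Cedrus,Triturus)))).
That clade has exactly 5 tips — every listed taxon and nothing else — so the group is monophyletic.

Yes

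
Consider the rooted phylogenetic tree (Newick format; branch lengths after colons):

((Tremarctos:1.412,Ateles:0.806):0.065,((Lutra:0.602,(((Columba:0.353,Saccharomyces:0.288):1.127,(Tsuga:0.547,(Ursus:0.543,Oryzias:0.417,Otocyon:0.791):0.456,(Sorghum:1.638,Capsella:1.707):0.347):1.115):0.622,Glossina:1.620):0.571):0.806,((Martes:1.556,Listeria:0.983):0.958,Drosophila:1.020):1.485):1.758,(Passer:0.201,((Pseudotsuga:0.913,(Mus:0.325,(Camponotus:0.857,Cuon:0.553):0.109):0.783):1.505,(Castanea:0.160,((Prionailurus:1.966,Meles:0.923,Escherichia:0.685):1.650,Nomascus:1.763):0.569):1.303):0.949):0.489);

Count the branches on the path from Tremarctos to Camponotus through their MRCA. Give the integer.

8

The MRCA of Tremarctos and Camponotus is the root of the tree.
From Tremarctos up to that node: 2 branches. From Camponotus up to the same node: 6 branches. Total: 2 + 6 = 8.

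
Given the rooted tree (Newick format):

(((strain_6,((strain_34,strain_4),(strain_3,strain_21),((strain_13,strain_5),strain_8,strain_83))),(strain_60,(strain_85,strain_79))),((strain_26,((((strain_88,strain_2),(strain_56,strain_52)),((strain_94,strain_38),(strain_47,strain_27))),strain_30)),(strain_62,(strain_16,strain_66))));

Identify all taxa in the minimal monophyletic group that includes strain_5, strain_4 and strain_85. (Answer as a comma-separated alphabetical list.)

strain_13, strain_21, strain_3, strain_34, strain_4, strain_5, strain_6, strain_60, strain_79, strain_8, strain_83, strain_85

Tracing strain_5: it sits inside (strain_13,strain_5).
Tracing strain_4: it sits inside (strain_34,strain_4).
Tracing strain_85: it sits inside (strain_85,strain_79).
The smallest clade enclosing all 3 is ((strain_6,((strain_34,strain_4),(strain_3,strain_21),((strain_13,strain_5),strain_8,strain_83))),(strain_60,(strain_85,strain_79))); the answer is its 12 terminal taxa in alphabetical order.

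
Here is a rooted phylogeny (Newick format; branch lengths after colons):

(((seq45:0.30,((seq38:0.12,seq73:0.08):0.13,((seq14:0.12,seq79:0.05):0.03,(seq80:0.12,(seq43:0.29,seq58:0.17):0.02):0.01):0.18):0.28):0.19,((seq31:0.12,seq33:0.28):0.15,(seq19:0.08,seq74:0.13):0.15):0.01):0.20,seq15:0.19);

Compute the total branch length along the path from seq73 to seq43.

The path runs seq73 → … → MRCA → … → seq43; the MRCA is the node subtending ((seq38,seq73),((seq14,seq79),(seq80,(seq43,seq58)))).
Branch lengths along that path: 0.08 + 0.13 + 0.18 + 0.01 + 0.02 + 0.29 = 0.71.

0.71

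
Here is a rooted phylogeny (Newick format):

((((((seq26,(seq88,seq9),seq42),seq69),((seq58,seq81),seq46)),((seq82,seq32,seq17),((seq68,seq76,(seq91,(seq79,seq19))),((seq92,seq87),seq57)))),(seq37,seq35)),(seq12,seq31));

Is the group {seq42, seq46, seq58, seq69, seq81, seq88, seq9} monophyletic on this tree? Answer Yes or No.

No

The MRCA of the listed taxa subtends (((seq26,(seq88,seq9),seq42),seq69),((seq58,seq81),seq46)).
That clade also contains seq26, which is not in the proposed group, so the group is not monophyletic.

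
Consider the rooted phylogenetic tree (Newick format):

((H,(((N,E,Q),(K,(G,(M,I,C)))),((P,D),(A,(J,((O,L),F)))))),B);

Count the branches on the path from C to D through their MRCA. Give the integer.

8

The MRCA of C and D is the node subtending (((N,E,Q),(K,(G,(M,I,C)))),((P,D),(A,(J,((O,L),F))))).
From C up to that node: 5 branches. From D up to the same node: 3 branches. Total: 5 + 3 = 8.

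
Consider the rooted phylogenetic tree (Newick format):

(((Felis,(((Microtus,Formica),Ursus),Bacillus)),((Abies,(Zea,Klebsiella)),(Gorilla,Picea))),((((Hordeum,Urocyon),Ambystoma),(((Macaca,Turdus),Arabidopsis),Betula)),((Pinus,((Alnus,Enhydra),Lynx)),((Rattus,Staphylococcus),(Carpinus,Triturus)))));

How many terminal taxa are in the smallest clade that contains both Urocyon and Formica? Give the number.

25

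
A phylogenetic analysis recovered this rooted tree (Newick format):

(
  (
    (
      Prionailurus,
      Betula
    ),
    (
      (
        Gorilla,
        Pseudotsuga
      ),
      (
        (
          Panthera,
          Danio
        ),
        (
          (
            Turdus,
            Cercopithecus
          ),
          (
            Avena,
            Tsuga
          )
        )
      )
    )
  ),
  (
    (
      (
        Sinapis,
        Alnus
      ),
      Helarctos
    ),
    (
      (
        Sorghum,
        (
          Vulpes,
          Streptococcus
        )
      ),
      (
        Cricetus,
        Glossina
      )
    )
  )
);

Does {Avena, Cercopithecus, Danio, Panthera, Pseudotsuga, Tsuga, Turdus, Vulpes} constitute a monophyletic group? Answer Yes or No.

No

The MRCA of the listed taxa is the root, so the smallest clade containing them is the whole tree.
That clade also contains Alnus, Betula, Cricetus, Glossina, Gorilla, Helarctos, Prionailurus, Sinapis, Sorghum, Streptococcus, which are not in the proposed group, so the group is not monophyletic.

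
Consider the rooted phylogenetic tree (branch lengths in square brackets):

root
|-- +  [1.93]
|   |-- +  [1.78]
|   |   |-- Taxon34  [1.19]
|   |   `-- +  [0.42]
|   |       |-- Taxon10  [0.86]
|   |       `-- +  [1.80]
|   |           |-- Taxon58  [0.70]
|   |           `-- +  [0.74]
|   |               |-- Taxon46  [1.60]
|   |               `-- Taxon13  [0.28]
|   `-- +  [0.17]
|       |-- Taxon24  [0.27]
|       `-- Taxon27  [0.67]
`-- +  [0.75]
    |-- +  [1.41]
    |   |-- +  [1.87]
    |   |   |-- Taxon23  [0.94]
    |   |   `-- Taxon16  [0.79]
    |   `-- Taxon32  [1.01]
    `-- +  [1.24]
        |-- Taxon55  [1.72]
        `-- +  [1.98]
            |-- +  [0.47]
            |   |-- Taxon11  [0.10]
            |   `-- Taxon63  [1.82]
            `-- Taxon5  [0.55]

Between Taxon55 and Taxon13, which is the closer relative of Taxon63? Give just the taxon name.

The MRCA of Taxon63 and Taxon55 subtends (Taxon55,((Taxon11,Taxon63),Taxon5)) (4 taxa).
The MRCA of Taxon63 and Taxon13 is the root, subtending the entire tree (14 taxa).
The first is nested inside the second, so Taxon63 shares a more recent common ancestor with Taxon55.

Taxon55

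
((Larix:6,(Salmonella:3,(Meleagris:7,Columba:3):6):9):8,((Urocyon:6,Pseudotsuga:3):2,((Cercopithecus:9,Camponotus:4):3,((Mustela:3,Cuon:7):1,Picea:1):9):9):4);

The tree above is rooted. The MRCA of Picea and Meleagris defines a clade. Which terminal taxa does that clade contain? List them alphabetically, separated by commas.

Camponotus, Cercopithecus, Columba, Cuon, Larix, Meleagris, Mustela, Picea, Pseudotsuga, Salmonella, Urocyon

Tracing Picea: it sits inside ((Mustela,Cuon),Picea).
Tracing Meleagris: it sits inside (Meleagris,Columba).
The smallest clade enclosing both is the whole tree (their MRCA is the root), so the answer is all 11 tips in alphabetical order.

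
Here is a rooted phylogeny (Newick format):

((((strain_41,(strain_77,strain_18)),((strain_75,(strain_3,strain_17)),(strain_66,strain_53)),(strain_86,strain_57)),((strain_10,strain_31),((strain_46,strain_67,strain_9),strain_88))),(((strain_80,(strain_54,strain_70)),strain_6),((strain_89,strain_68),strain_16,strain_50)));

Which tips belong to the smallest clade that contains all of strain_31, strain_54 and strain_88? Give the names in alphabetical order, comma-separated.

strain_10, strain_16, strain_17, strain_18, strain_3, strain_31, strain_41, strain_46, strain_50, strain_53, strain_54, strain_57, strain_6, strain_66, strain_67, strain_68, strain_70, strain_75, strain_77, strain_80, strain_86, strain_88, strain_89, strain_9

Tracing strain_31: it sits inside (strain_10,strain_31).
Tracing strain_54: it sits inside (strain_54,strain_70).
Tracing strain_88: it sits inside ((strain_46,strain_67,strain_9),strain_88).
The smallest clade enclosing all 3 is the whole tree (their MRCA is the root), so the answer is all 24 tips in alphabetical order.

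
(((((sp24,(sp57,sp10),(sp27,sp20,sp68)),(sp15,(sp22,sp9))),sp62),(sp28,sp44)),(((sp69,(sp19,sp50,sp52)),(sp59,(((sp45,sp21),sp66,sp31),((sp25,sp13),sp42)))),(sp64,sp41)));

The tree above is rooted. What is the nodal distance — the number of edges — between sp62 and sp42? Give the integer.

9

The MRCA of sp62 and sp42 is the root of the tree.
From sp62 up to that node: 3 branches. From sp42 up to the same node: 6 branches. Total: 3 + 6 = 9.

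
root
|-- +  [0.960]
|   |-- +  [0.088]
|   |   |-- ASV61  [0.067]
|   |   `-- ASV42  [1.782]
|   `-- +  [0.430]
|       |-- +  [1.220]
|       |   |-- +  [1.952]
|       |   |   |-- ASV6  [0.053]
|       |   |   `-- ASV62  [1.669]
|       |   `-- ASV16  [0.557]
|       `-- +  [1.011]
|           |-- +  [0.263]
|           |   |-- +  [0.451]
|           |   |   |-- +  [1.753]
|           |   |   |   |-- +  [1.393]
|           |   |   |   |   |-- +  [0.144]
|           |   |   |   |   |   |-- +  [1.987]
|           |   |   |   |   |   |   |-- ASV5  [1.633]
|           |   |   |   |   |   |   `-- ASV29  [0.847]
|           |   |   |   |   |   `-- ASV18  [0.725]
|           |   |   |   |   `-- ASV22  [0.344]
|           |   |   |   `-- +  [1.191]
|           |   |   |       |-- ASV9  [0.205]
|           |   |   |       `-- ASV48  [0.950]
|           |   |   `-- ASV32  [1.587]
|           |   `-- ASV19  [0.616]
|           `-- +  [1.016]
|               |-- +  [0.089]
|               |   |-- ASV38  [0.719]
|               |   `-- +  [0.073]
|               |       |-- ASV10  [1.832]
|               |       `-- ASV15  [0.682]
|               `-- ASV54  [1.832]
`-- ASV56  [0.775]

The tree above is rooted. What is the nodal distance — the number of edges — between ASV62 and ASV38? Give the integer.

The MRCA of ASV62 and ASV38 is the node subtending (((ASV6,ASV62),ASV16),(((((((ASV5,ASV29),ASV18),ASV22),(ASV9,ASV48)),ASV32),ASV19),((ASV38,(ASV10,ASV15)),ASV54))).
From ASV62 up to that node: 3 branches. From ASV38 up to the same node: 4 branches. Total: 3 + 4 = 7.

7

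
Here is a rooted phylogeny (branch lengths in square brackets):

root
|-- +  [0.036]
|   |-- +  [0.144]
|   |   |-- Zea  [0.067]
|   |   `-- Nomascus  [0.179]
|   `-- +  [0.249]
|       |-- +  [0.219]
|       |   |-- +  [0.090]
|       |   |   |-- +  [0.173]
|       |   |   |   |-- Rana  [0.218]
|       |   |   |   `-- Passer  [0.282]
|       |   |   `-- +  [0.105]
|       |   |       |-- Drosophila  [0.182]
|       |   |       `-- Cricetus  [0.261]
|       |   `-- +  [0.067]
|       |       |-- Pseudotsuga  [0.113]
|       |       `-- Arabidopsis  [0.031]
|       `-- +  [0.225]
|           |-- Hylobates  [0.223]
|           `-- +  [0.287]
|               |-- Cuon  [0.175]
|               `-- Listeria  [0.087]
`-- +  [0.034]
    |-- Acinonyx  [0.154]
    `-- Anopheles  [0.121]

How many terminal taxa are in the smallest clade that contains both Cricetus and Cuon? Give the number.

9

The MRCA of Cricetus and Cuon is the node subtending ((((Rana,Passer),(Drosophila,Cricetus)),(Pseudotsuga,Arabidopsis)),(Hylobates,(Cuon,Listeria))).
That clade contains 9 terminal taxa: Arabidopsis, Cricetus, Cuon, Drosophila, Hylobates, Listeria, Passer, Pseudotsuga, Rana.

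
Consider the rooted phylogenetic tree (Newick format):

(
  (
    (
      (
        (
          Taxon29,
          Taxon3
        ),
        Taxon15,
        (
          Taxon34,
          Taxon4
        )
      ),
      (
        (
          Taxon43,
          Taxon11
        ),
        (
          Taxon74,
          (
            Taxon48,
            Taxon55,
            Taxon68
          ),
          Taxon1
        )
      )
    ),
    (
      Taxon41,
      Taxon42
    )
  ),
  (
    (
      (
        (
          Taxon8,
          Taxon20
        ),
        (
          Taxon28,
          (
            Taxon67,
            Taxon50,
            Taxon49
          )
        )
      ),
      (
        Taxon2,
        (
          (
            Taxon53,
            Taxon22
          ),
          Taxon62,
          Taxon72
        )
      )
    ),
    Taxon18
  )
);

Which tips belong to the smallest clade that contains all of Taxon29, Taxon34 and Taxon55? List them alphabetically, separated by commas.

Taxon1, Taxon11, Taxon15, Taxon29, Taxon3, Taxon34, Taxon4, Taxon43, Taxon48, Taxon55, Taxon68, Taxon74

Tracing Taxon29: it sits inside (Taxon29,Taxon3).
Tracing Taxon34: it sits inside (Taxon34,Taxon4).
Tracing Taxon55: it sits inside (Taxon48,Taxon55,Taxon68).
The smallest clade enclosing all 3 is (((Taxon29,Taxon3),Taxon15,(Taxon34,Taxon4)),((Taxon43,Taxon11),(Taxon74,(Taxon48,Taxon55,Taxon68),Taxon1))); the answer is its 12 terminal taxa in alphabetical order.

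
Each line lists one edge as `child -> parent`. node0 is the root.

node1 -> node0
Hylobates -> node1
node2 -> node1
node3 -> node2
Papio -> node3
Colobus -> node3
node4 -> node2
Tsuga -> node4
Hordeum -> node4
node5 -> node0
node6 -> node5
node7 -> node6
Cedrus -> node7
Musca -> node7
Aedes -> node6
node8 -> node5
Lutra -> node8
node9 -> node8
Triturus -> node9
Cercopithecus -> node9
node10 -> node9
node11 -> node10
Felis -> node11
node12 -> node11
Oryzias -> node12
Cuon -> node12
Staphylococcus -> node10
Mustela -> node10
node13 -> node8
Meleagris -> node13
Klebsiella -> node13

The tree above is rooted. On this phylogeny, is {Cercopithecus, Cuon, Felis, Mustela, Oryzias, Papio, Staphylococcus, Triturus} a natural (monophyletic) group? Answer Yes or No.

The MRCA of the listed taxa is the root, so the smallest clade containing them is the whole tree.
That clade also contains Aedes, Cedrus, Colobus, Hordeum, Hylobates, Klebsiella, Lutra, Meleagris, Musca, Tsuga, which are not in the proposed group, so the group is not monophyletic.

No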